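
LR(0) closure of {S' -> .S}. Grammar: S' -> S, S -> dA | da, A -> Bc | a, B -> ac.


Start: S' -> .S
For each item with dot before a nonterminal B, add B -> .γ for every B-production
Closure: [S' -> .S, S -> .dA, S -> .da]


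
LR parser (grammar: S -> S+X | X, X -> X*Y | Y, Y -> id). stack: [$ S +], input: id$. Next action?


no handle ('S+' is not any RHS); shift 'id'
Action: shift


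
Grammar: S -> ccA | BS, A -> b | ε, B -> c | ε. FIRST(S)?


Per alternative of S: FIRST(ccA) = {c}; FIRST(BS) = {c}
FIRST(S) = {c}


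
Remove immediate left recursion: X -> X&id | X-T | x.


Left-recursive alternatives: X&id, X-T; non-recursive: x
Introduce X': X -> xX', X' -> &idX' | -TX' | ε


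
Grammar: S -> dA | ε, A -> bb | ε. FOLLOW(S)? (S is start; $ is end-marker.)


$ ∈ FOLLOW(S). For each A -> αBβ: add FIRST(β)\{ε} to FOLLOW(B); if β nullable, add FOLLOW(A).
FOLLOW(S) = {$}


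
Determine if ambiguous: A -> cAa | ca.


balanced c^n…a^n: each string has a unique parse
Unambiguous


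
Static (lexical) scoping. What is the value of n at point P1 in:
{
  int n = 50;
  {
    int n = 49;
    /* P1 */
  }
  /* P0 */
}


n declared in the same block as P1
n = 49


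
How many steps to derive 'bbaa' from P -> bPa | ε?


Derivation: P => bPa => bbPaa => bbaa
Steps: 3


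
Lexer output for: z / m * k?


Scan left to right, longest-match per lexeme
Tokens: ID(z), OP(/), ID(m), OP(*), ID(k)


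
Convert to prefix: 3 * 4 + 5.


left-to-right (same/higher precedence on left): tree is (+ (* 3 4) 5)
Prefix: + * 3 4 5


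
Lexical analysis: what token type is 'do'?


Pattern: reserved word
Type: KEYWORD


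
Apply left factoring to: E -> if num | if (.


Common prefix: 'if'
Factored: E -> if E', E' -> num | (


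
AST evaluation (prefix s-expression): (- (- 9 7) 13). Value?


Evaluate inner: (- 9 7) = 2
Evaluate root: (- 2 13) = -11
Result: -11


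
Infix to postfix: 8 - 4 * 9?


* has higher precedence, evaluate 4*9 first
Postfix: 8 4 9 * -


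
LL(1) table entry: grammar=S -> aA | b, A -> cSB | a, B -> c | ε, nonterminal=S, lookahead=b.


For [S, b]: 'b' ∈ FIRST(b)
Entry: S -> b


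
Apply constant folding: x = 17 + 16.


17 + 16 = 33 at compile time
Optimized: x = 33


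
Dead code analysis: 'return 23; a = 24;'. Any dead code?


statement follows a return and is unreachable
Dead: 'a = 24'


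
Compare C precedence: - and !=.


'-' is additive (level 9); '!=' is equality (level 6)
Higher level binds tighter
'-' has higher precedence than '!='


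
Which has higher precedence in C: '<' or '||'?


'<' is relational (level 7); '||' is logical OR (level 1)
Higher level binds tighter
'<' has higher precedence than '||'


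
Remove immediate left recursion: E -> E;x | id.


Left-recursive alternatives: E;x; non-recursive: id
Introduce E': E -> idE', E' -> ;xE' | ε


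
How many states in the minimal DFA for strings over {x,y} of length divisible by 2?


Track length mod 2: states 0..1, accept at 0
Minimal DFA: 2 states


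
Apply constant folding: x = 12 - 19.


12 - 19 = -7 at compile time
Optimized: x = -7


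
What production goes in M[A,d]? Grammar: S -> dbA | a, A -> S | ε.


For [A, d]: 'd' ∈ FIRST(S)
Entry: A -> S


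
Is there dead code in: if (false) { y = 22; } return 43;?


condition is constant false, so the whole block is unreachable
Dead: 'if (false) { y = 22; }'


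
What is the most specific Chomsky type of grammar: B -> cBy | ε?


Single nonterminal LHS, but c^n y^n is not regular
Classification: Type 2 (Context-Free)


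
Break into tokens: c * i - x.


Scan left to right, longest-match per lexeme
Tokens: ID(c), OP(*), ID(i), OP(-), ID(x)


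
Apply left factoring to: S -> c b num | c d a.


Common prefix: 'c'
Factored: S -> c S', S' -> b num | d a


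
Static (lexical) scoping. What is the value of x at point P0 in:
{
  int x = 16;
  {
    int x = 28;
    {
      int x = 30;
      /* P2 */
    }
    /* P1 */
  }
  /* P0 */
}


x declared in the same block as P0
x = 16


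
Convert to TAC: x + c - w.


Break into single-operator statements:
t1 = x + c
t2 = t1 - w


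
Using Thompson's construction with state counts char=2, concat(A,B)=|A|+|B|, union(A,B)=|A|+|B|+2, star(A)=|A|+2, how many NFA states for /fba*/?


Syntax tree has 3 char leaf(s), 0 union(s), 1 star(s)
chars contribute 3×2 = 6; each union adds +2; each star adds +2
Total: 6 + 0 + 2 = 8 states


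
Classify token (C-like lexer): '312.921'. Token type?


Pattern: digits with a decimal point
Type: FLOAT_LITERAL


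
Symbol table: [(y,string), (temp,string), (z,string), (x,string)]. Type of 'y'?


Lookup 'y' → type string


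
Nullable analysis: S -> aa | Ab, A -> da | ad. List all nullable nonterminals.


A nonterminal is nullable iff some alternative derives ε (directly, or every symbol in it is nullable)
Nullable: {}


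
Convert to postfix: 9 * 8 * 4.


Left to right (same or higher precedence on left)
Postfix: 9 8 * 4 *


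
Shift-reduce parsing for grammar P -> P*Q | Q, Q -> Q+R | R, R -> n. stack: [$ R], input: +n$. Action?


'R' (not preceded by Q+) is the handle for Q -> R
Action: reduce (Q -> R)


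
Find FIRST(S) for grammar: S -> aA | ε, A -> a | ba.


Per alternative of S: FIRST(aA) = {a}; FIRST(ε) = {ε}
FIRST(S) = {a, ε}


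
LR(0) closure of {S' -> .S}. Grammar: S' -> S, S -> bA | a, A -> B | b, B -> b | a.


Start: S' -> .S
For each item with dot before a nonterminal B, add B -> .γ for every B-production
Closure: [S' -> .S, S -> .bA, S -> .a]


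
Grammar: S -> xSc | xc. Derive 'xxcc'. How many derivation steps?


Derivation: S => xSc => xxcc
Steps: 2


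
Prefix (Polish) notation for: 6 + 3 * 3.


'*' binds tighter: tree is (+ 6 (* 3 3))
Prefix: + 6 * 3 3


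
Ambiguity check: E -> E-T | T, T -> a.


precedence layered via separate nonterminal T: deterministic
Unambiguous


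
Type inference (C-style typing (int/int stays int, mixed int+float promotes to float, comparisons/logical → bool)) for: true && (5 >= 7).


Operand types: bool && bool
Rule: logical operators take bool operands and yield bool
Result type: bool


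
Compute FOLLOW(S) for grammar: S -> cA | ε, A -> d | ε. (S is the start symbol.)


$ ∈ FOLLOW(S). For each A -> αBβ: add FIRST(β)\{ε} to FOLLOW(B); if β nullable, add FOLLOW(A).
FOLLOW(S) = {$}


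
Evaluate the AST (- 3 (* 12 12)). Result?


Evaluate inner: (* 12 12) = 144
Evaluate root: (- 3 144) = -141
Result: -141


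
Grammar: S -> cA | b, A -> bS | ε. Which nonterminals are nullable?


A nonterminal is nullable iff some alternative derives ε (directly, or every symbol in it is nullable)
Nullable: {A}


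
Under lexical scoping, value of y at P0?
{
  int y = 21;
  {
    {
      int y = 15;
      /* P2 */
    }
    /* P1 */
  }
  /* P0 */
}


y declared in the same block as P0
y = 21


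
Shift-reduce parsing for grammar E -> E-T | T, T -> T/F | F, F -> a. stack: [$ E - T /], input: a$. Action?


no handle; shift 'a'
Action: shift


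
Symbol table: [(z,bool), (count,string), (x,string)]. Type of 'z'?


Lookup 'z' → type bool


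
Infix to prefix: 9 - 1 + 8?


left-to-right (same/higher precedence on left): tree is (+ (- 9 1) 8)
Prefix: + - 9 1 8


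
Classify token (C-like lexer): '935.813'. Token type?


Pattern: digits with a decimal point
Type: FLOAT_LITERAL


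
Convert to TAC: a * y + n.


Break into single-operator statements:
t1 = a * y
t2 = t1 + n


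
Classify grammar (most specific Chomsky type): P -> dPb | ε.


Single nonterminal LHS, but d^n b^n is not regular
Classification: Type 2 (Context-Free)


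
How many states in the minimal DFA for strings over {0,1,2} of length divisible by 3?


Track length mod 3: states 0..2, accept at 0
Minimal DFA: 3 states


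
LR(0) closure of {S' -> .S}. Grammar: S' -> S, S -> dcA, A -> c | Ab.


Start: S' -> .S
For each item with dot before a nonterminal B, add B -> .γ for every B-production
Closure: [S' -> .S, S -> .dcA]


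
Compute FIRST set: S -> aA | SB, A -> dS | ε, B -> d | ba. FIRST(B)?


Per alternative of B: FIRST(d) = {d}; FIRST(ba) = {b}
FIRST(B) = {b, d}


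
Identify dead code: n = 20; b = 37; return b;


n is assigned but never read
Dead: 'n = 20'


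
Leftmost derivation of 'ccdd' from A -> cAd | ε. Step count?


Derivation: A => cAd => ccAdd => ccdd
Steps: 3


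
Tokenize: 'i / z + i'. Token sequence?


Scan left to right, longest-match per lexeme
Tokens: ID(i), OP(/), ID(z), OP(+), ID(i)


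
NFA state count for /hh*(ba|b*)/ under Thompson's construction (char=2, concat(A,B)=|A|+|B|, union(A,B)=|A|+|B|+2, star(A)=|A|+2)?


Syntax tree has 5 char leaf(s), 1 union(s), 2 star(s)
chars contribute 5×2 = 10; each union adds +2; each star adds +2
Total: 10 + 2 + 4 = 16 states


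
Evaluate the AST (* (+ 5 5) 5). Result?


Evaluate inner: (+ 5 5) = 10
Evaluate root: (* 10 5) = 50
Result: 50


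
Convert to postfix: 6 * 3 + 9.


Left to right (same or higher precedence on left)
Postfix: 6 3 * 9 +


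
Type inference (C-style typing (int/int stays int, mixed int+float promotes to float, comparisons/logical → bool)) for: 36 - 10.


Operand types: int - int
Rule: mixed int/float promotes to float; int/int stays int
Result type: int


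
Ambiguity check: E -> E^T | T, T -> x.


precedence layered via separate nonterminal T: deterministic
Unambiguous


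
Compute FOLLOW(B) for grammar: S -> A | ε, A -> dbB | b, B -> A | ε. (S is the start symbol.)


$ ∈ FOLLOW(S). For each A -> αBβ: add FIRST(β)\{ε} to FOLLOW(B); if β nullable, add FOLLOW(A).
FOLLOW(B) = {$}


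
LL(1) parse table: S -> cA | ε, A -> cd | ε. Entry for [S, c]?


For [S, c]: 'c' ∈ FIRST(cA)
Entry: S -> cA


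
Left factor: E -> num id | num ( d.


Common prefix: 'num'
Factored: E -> num E', E' -> id | ( d


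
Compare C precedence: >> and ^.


'>>' is shift (level 8); '^' is bitwise XOR (level 4)
Higher level binds tighter
'>>' has higher precedence than '^'


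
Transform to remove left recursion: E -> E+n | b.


Left-recursive alternatives: E+n; non-recursive: b
Introduce E': E -> bE', E' -> +nE' | ε


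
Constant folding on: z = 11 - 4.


11 - 4 = 7 at compile time
Optimized: z = 7


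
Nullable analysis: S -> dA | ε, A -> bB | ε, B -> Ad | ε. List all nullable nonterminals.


A nonterminal is nullable iff some alternative derives ε (directly, or every symbol in it is nullable)
Nullable: {A, B, S}


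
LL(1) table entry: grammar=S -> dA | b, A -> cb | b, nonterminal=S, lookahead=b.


For [S, b]: 'b' ∈ FIRST(b)
Entry: S -> b


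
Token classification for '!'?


Pattern: operator symbol
Type: OPERATOR


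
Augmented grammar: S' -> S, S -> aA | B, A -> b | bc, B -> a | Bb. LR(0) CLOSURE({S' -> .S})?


Start: S' -> .S
For each item with dot before a nonterminal B, add B -> .γ for every B-production
Closure: [S' -> .S, S -> .aA, S -> .B, B -> .a, B -> .Bb]


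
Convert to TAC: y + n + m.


Break into single-operator statements:
t1 = y + n
t2 = t1 + m


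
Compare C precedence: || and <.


'<' is relational (level 7); '||' is logical OR (level 1)
Higher level binds tighter
'<' has higher precedence than '||'


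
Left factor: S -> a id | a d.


Common prefix: 'a'
Factored: S -> a S', S' -> id | d


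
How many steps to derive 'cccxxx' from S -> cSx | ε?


Derivation: S => cSx => ccSxx => cccSxxx => cccxxx
Steps: 4


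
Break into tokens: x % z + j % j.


Scan left to right, longest-match per lexeme
Tokens: ID(x), OP(%), ID(z), OP(+), ID(j), OP(%), ID(j)


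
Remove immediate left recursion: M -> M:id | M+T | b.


Left-recursive alternatives: M:id, M+T; non-recursive: b
Introduce M': M -> bM', M' -> :idM' | +TM' | ε


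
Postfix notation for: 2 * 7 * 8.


Left to right (same or higher precedence on left)
Postfix: 2 7 * 8 *


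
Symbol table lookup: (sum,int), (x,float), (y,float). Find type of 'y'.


Lookup 'y' → type float


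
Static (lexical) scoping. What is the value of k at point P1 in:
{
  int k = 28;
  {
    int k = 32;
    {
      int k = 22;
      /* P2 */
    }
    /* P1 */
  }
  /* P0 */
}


k declared in the same block as P1
k = 32


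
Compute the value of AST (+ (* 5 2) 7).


Evaluate inner: (* 5 2) = 10
Evaluate root: (+ 10 7) = 17
Result: 17


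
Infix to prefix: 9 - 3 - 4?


left-to-right (same/higher precedence on left): tree is (- (- 9 3) 4)
Prefix: - - 9 3 4


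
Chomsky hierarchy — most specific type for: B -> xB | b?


Right-linear: every RHS is a terminal or a terminal followed by one nonterminal
Classification: Type 3 (Regular)


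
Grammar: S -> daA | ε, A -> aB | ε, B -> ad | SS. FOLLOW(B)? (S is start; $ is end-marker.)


$ ∈ FOLLOW(S). For each A -> αBβ: add FIRST(β)\{ε} to FOLLOW(B); if β nullable, add FOLLOW(A).
FOLLOW(B) = {$, d}


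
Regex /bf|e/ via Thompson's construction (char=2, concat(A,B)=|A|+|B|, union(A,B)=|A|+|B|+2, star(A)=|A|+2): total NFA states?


Syntax tree has 3 char leaf(s), 1 union(s), 0 star(s)
chars contribute 3×2 = 6; each union adds +2; each star adds +2
Total: 6 + 2 + 0 = 8 states


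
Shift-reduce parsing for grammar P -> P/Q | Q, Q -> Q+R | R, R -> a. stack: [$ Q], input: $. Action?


lookahead ∉ {+} so Q won't extend; reduce P -> Q
Action: reduce (P -> Q)


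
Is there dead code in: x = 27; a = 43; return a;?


x is assigned but never read
Dead: 'x = 27'


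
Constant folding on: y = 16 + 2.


16 + 2 = 18 at compile time
Optimized: y = 18


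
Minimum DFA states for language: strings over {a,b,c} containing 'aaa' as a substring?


KMP-style automaton: 3 progress states + 1 absorbing accept = 4
Minimal DFA: 4 states


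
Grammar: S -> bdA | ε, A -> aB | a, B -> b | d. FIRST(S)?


Per alternative of S: FIRST(bdA) = {b}; FIRST(ε) = {ε}
FIRST(S) = {b, ε}


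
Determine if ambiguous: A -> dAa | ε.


balanced d^n…a^n: each string has a unique parse
Unambiguous


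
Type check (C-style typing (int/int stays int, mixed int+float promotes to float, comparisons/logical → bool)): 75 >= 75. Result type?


Operand types: int >= int
Rule: comparison yields bool
Result type: bool


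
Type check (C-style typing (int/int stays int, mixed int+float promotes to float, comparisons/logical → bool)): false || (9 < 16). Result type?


Operand types: bool || bool
Rule: logical operators take bool operands and yield bool
Result type: bool


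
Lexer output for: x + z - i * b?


Scan left to right, longest-match per lexeme
Tokens: ID(x), OP(+), ID(z), OP(-), ID(i), OP(*), ID(b)


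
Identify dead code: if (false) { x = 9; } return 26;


condition is constant false, so the whole block is unreachable
Dead: 'if (false) { x = 9; }'


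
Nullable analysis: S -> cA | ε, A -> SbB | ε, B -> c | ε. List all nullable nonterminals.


A nonterminal is nullable iff some alternative derives ε (directly, or every symbol in it is nullable)
Nullable: {A, B, S}


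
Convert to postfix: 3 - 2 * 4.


* has higher precedence, evaluate 2*4 first
Postfix: 3 2 4 * -


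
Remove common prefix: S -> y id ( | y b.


Common prefix: 'y'
Factored: S -> y S', S' -> id ( | b


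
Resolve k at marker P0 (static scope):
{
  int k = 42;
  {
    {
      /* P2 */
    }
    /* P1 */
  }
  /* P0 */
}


k declared in the same block as P0
k = 42


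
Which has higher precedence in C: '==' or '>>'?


'>>' is shift (level 8); '==' is equality (level 6)
Higher level binds tighter
'>>' has higher precedence than '=='


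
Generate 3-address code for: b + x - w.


Break into single-operator statements:
t1 = b + x
t2 = t1 - w


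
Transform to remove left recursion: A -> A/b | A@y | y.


Left-recursive alternatives: A/b, A@y; non-recursive: y
Introduce A': A -> yA', A' -> /bA' | @yA' | ε


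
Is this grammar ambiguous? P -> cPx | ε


balanced c^n…x^n: each string has a unique parse
Unambiguous


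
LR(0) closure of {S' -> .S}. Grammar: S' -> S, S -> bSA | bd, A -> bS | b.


Start: S' -> .S
For each item with dot before a nonterminal B, add B -> .γ for every B-production
Closure: [S' -> .S, S -> .bSA, S -> .bd]


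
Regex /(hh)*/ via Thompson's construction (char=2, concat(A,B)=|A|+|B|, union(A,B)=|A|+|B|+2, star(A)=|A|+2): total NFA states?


Syntax tree has 2 char leaf(s), 0 union(s), 1 star(s)
chars contribute 2×2 = 4; each union adds +2; each star adds +2
Total: 4 + 0 + 2 = 6 states


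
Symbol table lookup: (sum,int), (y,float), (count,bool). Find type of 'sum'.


Lookup 'sum' → type int


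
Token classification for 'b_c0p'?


Pattern: letter/underscore followed by alphanumerics, not a keyword
Type: IDENTIFIER


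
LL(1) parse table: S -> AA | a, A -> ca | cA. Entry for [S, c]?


For [S, c]: 'c' ∈ FIRST(AA)
Entry: S -> AA


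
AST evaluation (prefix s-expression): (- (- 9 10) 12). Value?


Evaluate inner: (- 9 10) = -1
Evaluate root: (- -1 12) = -13
Result: -13


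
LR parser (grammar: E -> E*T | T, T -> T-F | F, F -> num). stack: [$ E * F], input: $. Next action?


'F' (not preceded by T-) is the handle for T -> F
Action: reduce (T -> F)


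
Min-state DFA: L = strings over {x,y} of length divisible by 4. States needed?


Track length mod 4: states 0..3, accept at 0
Minimal DFA: 4 states


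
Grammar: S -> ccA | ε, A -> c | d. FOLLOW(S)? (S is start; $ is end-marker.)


$ ∈ FOLLOW(S). For each A -> αBβ: add FIRST(β)\{ε} to FOLLOW(B); if β nullable, add FOLLOW(A).
FOLLOW(S) = {$}


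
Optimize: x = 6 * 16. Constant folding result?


6 * 16 = 96 at compile time
Optimized: x = 96


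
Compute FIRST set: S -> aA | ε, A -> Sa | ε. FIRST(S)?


Per alternative of S: FIRST(aA) = {a}; FIRST(ε) = {ε}
FIRST(S) = {a, ε}


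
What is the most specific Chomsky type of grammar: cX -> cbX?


LHS has context (more than one symbol) and |LHS| ≤ |RHS|
Classification: Type 1 (Context-Sensitive)


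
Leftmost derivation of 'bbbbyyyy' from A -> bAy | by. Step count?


Derivation: A => bAy => bbAyy => bbbAyyy => bbbbyyyy
Steps: 4


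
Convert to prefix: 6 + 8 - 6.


left-to-right (same/higher precedence on left): tree is (- (+ 6 8) 6)
Prefix: - + 6 8 6


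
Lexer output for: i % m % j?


Scan left to right, longest-match per lexeme
Tokens: ID(i), OP(%), ID(m), OP(%), ID(j)


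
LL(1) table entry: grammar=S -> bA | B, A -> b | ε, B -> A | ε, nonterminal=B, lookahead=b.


For [B, b]: 'b' ∈ FIRST(A)
Entry: B -> A


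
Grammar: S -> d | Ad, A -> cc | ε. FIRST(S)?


Per alternative of S: FIRST(d) = {d}; FIRST(Ad) = {c, d}
FIRST(S) = {c, d}


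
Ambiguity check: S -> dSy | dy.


balanced d^n…y^n: each string has a unique parse
Unambiguous


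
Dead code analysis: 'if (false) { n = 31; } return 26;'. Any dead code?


condition is constant false, so the whole block is unreachable
Dead: 'if (false) { n = 31; }'


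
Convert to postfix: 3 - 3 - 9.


Left to right (same or higher precedence on left)
Postfix: 3 3 - 9 -


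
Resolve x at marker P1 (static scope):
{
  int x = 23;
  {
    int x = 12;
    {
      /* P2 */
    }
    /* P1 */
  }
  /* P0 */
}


x declared in the same block as P1
x = 12


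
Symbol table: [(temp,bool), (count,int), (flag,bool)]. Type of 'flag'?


Lookup 'flag' → type bool


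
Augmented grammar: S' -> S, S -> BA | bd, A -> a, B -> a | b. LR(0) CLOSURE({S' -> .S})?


Start: S' -> .S
For each item with dot before a nonterminal B, add B -> .γ for every B-production
Closure: [S' -> .S, S -> .BA, S -> .bd, B -> .a, B -> .b]


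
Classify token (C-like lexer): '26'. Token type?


Pattern: digits only
Type: INTEGER_LITERAL


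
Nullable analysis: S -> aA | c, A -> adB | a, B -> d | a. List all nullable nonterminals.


A nonterminal is nullable iff some alternative derives ε (directly, or every symbol in it is nullable)
Nullable: {}


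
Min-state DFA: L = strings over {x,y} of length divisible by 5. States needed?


Track length mod 5: states 0..4, accept at 0
Minimal DFA: 5 states


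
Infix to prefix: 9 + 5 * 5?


'*' binds tighter: tree is (+ 9 (* 5 5))
Prefix: + 9 * 5 5


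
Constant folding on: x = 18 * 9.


18 * 9 = 162 at compile time
Optimized: x = 162


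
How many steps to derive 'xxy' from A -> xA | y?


Derivation: A => xA => xxA => xxy
Steps: 3


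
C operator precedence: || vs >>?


'>>' is shift (level 8); '||' is logical OR (level 1)
Higher level binds tighter
'>>' has higher precedence than '||'


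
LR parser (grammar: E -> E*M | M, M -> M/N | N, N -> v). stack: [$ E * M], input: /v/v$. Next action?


'/' can extend M; shift to build M -> M/N
Action: shift


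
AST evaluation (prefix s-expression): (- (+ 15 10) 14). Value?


Evaluate inner: (+ 15 10) = 25
Evaluate root: (- 25 14) = 11
Result: 11


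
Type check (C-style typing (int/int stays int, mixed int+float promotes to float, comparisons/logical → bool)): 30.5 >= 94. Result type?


Operand types: float >= int
Rule: comparison yields bool
Result type: bool


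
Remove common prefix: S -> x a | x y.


Common prefix: 'x'
Factored: S -> x S', S' -> a | y


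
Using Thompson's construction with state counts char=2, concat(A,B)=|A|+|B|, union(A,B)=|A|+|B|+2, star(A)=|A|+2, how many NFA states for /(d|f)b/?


Syntax tree has 3 char leaf(s), 1 union(s), 0 star(s)
chars contribute 3×2 = 6; each union adds +2; each star adds +2
Total: 6 + 2 + 0 = 8 states


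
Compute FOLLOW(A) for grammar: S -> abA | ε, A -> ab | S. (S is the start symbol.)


$ ∈ FOLLOW(S). For each A -> αBβ: add FIRST(β)\{ε} to FOLLOW(B); if β nullable, add FOLLOW(A).
FOLLOW(A) = {$}


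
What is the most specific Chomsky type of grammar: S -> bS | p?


Right-linear: every RHS is a terminal or a terminal followed by one nonterminal
Classification: Type 3 (Regular)


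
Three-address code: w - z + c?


Break into single-operator statements:
t1 = w - z
t2 = t1 + c


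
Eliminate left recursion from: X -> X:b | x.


Left-recursive alternatives: X:b; non-recursive: x
Introduce X': X -> xX', X' -> :bX' | ε


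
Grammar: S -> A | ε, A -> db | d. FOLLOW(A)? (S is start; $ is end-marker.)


$ ∈ FOLLOW(S). For each A -> αBβ: add FIRST(β)\{ε} to FOLLOW(B); if β nullable, add FOLLOW(A).
FOLLOW(A) = {$}


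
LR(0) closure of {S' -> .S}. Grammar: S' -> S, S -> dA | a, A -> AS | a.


Start: S' -> .S
For each item with dot before a nonterminal B, add B -> .γ for every B-production
Closure: [S' -> .S, S -> .dA, S -> .a]


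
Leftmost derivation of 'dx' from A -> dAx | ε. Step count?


Derivation: A => dAx => dx
Steps: 2


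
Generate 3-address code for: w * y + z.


Break into single-operator statements:
t1 = w * y
t2 = t1 + z


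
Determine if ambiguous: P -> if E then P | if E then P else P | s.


dangling else: 'if E then if E then s else s' parses two ways
Ambiguous


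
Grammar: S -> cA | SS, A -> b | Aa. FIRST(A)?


Per alternative of A: FIRST(b) = {b}; FIRST(Aa) = {b}
FIRST(A) = {b}


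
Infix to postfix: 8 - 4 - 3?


Left to right (same or higher precedence on left)
Postfix: 8 4 - 3 -


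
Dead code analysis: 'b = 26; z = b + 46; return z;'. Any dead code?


b is read by z's definition; z is returned
No dead code


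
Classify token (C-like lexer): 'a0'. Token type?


Pattern: letter/underscore followed by alphanumerics, not a keyword
Type: IDENTIFIER


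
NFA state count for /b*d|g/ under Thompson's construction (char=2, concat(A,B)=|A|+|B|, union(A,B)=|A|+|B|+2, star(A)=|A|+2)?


Syntax tree has 3 char leaf(s), 1 union(s), 1 star(s)
chars contribute 3×2 = 6; each union adds +2; each star adds +2
Total: 6 + 2 + 2 = 10 states


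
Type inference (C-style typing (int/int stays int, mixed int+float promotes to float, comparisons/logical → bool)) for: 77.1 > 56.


Operand types: float > int
Rule: comparison yields bool
Result type: bool


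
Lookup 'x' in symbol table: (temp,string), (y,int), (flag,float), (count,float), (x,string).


Lookup 'x' → type string


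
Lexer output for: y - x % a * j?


Scan left to right, longest-match per lexeme
Tokens: ID(y), OP(-), ID(x), OP(%), ID(a), OP(*), ID(j)


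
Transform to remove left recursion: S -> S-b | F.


Left-recursive alternatives: S-b; non-recursive: F
Introduce S': S -> FS', S' -> -bS' | ε


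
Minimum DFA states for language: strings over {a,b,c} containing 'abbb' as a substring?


KMP-style automaton: 4 progress states + 1 absorbing accept = 5
Minimal DFA: 5 states


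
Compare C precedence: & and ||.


'&' is bitwise AND (level 5); '||' is logical OR (level 1)
Higher level binds tighter
'&' has higher precedence than '||'


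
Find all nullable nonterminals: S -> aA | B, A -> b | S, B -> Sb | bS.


A nonterminal is nullable iff some alternative derives ε (directly, or every symbol in it is nullable)
Nullable: {}


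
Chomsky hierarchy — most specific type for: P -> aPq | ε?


Single nonterminal LHS, but a^n q^n is not regular
Classification: Type 2 (Context-Free)


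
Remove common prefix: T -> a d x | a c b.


Common prefix: 'a'
Factored: T -> a T', T' -> d x | c b


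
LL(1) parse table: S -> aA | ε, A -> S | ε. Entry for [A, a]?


For [A, a]: 'a' ∈ FIRST(S)
Entry: A -> S


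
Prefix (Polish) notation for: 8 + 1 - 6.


left-to-right (same/higher precedence on left): tree is (- (+ 8 1) 6)
Prefix: - + 8 1 6


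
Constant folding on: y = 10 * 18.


10 * 18 = 180 at compile time
Optimized: y = 180


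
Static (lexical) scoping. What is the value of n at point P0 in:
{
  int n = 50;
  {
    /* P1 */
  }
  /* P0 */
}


n declared in the same block as P0
n = 50


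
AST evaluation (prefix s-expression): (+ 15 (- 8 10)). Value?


Evaluate inner: (- 8 10) = -2
Evaluate root: (+ 15 -2) = 13
Result: 13


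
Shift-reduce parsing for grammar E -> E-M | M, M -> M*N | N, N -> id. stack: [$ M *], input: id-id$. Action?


no handle; shift 'id'
Action: shift


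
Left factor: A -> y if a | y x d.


Common prefix: 'y'
Factored: A -> y A', A' -> if a | x d


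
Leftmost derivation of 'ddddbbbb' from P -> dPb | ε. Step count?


Derivation: P => dPb => ddPbb => dddPbbb => ddddPbbbb => ddddbbbb
Steps: 5


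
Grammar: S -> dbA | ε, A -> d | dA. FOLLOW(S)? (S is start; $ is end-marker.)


$ ∈ FOLLOW(S). For each A -> αBβ: add FIRST(β)\{ε} to FOLLOW(B); if β nullable, add FOLLOW(A).
FOLLOW(S) = {$}


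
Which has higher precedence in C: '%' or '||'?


'%' is multiplicative (level 10); '||' is logical OR (level 1)
Higher level binds tighter
'%' has higher precedence than '||'


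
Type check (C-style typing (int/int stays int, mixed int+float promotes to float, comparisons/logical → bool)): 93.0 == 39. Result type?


Operand types: float == int
Rule: comparison yields bool
Result type: bool


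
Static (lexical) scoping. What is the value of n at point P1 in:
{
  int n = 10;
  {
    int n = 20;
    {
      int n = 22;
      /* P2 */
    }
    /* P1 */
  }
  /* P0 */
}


n declared in the same block as P1
n = 20


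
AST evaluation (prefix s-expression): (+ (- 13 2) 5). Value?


Evaluate inner: (- 13 2) = 11
Evaluate root: (+ 11 5) = 16
Result: 16


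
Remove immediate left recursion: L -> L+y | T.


Left-recursive alternatives: L+y; non-recursive: T
Introduce L': L -> TL', L' -> +yL' | ε


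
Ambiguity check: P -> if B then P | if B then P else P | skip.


dangling else: 'if B then if B then skip else skip' parses two ways
Ambiguous


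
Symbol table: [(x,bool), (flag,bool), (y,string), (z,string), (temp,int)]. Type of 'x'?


Lookup 'x' → type bool


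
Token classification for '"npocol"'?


Pattern: double-quoted sequence
Type: STRING_LITERAL


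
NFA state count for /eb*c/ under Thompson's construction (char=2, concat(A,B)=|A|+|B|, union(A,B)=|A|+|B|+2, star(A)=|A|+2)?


Syntax tree has 3 char leaf(s), 0 union(s), 1 star(s)
chars contribute 3×2 = 6; each union adds +2; each star adds +2
Total: 6 + 0 + 2 = 8 states


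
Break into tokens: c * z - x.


Scan left to right, longest-match per lexeme
Tokens: ID(c), OP(*), ID(z), OP(-), ID(x)


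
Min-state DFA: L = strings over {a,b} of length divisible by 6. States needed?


Track length mod 6: states 0..5, accept at 0
Minimal DFA: 6 states


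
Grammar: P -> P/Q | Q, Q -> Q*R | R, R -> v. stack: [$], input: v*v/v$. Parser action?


no handle on stack; shift 'v'
Action: shift


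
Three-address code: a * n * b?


Break into single-operator statements:
t1 = a * n
t2 = t1 * b


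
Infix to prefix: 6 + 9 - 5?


left-to-right (same/higher precedence on left): tree is (- (+ 6 9) 5)
Prefix: - + 6 9 5


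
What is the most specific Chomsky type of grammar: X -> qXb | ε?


Single nonterminal LHS, but q^n b^n is not regular
Classification: Type 2 (Context-Free)


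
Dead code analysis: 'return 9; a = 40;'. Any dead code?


statement follows a return and is unreachable
Dead: 'a = 40'


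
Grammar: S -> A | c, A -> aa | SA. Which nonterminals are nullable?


A nonterminal is nullable iff some alternative derives ε (directly, or every symbol in it is nullable)
Nullable: {}


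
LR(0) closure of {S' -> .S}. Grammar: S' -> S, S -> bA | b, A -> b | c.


Start: S' -> .S
For each item with dot before a nonterminal B, add B -> .γ for every B-production
Closure: [S' -> .S, S -> .bA, S -> .b]


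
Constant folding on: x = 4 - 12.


4 - 12 = -8 at compile time
Optimized: x = -8


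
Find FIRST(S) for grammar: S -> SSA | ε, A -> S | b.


Per alternative of S: FIRST(SSA) = {b, ε}; FIRST(ε) = {ε}
FIRST(S) = {b, ε}


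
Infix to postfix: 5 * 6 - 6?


Left to right (same or higher precedence on left)
Postfix: 5 6 * 6 -


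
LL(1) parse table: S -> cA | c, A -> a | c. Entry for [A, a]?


For [A, a]: 'a' ∈ FIRST(a)
Entry: A -> a


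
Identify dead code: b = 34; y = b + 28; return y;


b is read by y's definition; y is returned
No dead code


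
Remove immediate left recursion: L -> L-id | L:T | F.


Left-recursive alternatives: L-id, L:T; non-recursive: F
Introduce L': L -> FL', L' -> -idL' | :TL' | ε


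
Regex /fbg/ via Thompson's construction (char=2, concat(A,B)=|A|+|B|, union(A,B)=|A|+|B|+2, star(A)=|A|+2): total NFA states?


Syntax tree has 3 char leaf(s), 0 union(s), 0 star(s)
chars contribute 3×2 = 6; each union adds +2; each star adds +2
Total: 6 + 0 + 0 = 6 states


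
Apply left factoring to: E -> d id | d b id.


Common prefix: 'd'
Factored: E -> d E', E' -> id | b id


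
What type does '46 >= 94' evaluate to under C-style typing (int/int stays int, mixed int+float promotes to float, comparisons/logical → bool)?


Operand types: int >= int
Rule: comparison yields bool
Result type: bool


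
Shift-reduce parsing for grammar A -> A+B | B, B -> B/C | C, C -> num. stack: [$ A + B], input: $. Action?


handle 'A+B' on top; lookahead ∈ FOLLOW(A) = {+, $}
Action: reduce (A -> A+B)


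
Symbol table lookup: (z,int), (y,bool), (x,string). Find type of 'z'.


Lookup 'z' → type int


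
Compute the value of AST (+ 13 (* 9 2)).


Evaluate inner: (* 9 2) = 18
Evaluate root: (+ 13 18) = 31
Result: 31


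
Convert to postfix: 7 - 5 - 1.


Left to right (same or higher precedence on left)
Postfix: 7 5 - 1 -


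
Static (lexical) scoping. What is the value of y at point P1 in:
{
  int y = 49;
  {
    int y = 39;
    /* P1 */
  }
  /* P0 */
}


y declared in the same block as P1
y = 39


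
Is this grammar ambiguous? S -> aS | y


right-linear, alternatives start with distinct terminals 'a' vs 'y': unique leftmost derivation
Unambiguous


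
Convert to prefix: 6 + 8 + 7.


left-to-right (same/higher precedence on left): tree is (+ (+ 6 8) 7)
Prefix: + + 6 8 7


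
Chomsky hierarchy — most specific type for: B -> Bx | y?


Left-linear: every RHS is a terminal or one nonterminal followed by a terminal
Classification: Type 3 (Regular)


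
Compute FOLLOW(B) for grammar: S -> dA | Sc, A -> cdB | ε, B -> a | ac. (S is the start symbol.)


$ ∈ FOLLOW(S). For each A -> αBβ: add FIRST(β)\{ε} to FOLLOW(B); if β nullable, add FOLLOW(A).
FOLLOW(B) = {$, c}


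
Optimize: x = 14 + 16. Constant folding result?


14 + 16 = 30 at compile time
Optimized: x = 30


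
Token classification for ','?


Pattern: delimiter/punctuation
Type: PUNCTUATION


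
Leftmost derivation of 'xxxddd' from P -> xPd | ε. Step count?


Derivation: P => xPd => xxPdd => xxxPddd => xxxddd
Steps: 4


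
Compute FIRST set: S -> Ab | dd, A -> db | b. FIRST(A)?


Per alternative of A: FIRST(db) = {d}; FIRST(b) = {b}
FIRST(A) = {b, d}


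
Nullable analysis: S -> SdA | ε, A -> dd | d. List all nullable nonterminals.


A nonterminal is nullable iff some alternative derives ε (directly, or every symbol in it is nullable)
Nullable: {S}


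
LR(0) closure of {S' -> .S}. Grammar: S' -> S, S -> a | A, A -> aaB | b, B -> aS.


Start: S' -> .S
For each item with dot before a nonterminal B, add B -> .γ for every B-production
Closure: [S' -> .S, S -> .a, S -> .A, A -> .aaB, A -> .b]


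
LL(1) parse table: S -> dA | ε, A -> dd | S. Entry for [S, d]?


For [S, d]: 'd' ∈ FIRST(dA)
Entry: S -> dA


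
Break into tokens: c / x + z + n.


Scan left to right, longest-match per lexeme
Tokens: ID(c), OP(/), ID(x), OP(+), ID(z), OP(+), ID(n)


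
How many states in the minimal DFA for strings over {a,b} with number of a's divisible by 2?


Track (count of a) mod 2: states 0..1, accept at 0
Minimal DFA: 2 states


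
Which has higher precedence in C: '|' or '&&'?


'|' is bitwise OR (level 3); '&&' is logical AND (level 2)
Higher level binds tighter
'|' has higher precedence than '&&'


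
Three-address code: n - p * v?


Break into single-operator statements:
t1 = p * v
t2 = n - t1


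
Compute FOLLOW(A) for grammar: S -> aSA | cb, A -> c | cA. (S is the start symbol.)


$ ∈ FOLLOW(S). For each A -> αBβ: add FIRST(β)\{ε} to FOLLOW(B); if β nullable, add FOLLOW(A).
FOLLOW(A) = {$, c}


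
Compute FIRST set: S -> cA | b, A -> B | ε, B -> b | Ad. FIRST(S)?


Per alternative of S: FIRST(cA) = {c}; FIRST(b) = {b}
FIRST(S) = {b, c}


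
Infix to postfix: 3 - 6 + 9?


Left to right (same or higher precedence on left)
Postfix: 3 6 - 9 +


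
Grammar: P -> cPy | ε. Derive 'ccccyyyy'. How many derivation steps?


Derivation: P => cPy => ccPyy => cccPyyy => ccccPyyyy => ccccyyyy
Steps: 5


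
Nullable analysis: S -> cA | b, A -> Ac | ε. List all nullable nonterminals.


A nonterminal is nullable iff some alternative derives ε (directly, or every symbol in it is nullable)
Nullable: {A}


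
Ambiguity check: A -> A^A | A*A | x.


'x^x*x' has two parse trees (no precedence encoded between ^ and *)
Ambiguous


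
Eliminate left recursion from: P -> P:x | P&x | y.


Left-recursive alternatives: P:x, P&x; non-recursive: y
Introduce P': P -> yP', P' -> :xP' | &xP' | ε


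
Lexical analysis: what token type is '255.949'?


Pattern: digits with a decimal point
Type: FLOAT_LITERAL


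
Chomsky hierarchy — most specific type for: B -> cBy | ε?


Single nonterminal LHS, but c^n y^n is not regular
Classification: Type 2 (Context-Free)


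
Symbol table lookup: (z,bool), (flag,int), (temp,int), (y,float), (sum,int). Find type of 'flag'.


Lookup 'flag' → type int


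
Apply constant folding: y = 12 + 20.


12 + 20 = 32 at compile time
Optimized: y = 32


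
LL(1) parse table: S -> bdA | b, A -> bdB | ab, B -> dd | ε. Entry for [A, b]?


For [A, b]: 'b' ∈ FIRST(bdB)
Entry: A -> bdB


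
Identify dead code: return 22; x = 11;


statement follows a return and is unreachable
Dead: 'x = 11'


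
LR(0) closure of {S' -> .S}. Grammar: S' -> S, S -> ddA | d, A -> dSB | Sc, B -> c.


Start: S' -> .S
For each item with dot before a nonterminal B, add B -> .γ for every B-production
Closure: [S' -> .S, S -> .ddA, S -> .d]


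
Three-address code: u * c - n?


Break into single-operator statements:
t1 = u * c
t2 = t1 - n


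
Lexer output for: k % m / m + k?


Scan left to right, longest-match per lexeme
Tokens: ID(k), OP(%), ID(m), OP(/), ID(m), OP(+), ID(k)


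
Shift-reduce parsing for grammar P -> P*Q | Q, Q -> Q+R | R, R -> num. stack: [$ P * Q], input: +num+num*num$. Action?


'+' can extend Q; shift to build Q -> Q+R
Action: shift


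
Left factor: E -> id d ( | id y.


Common prefix: 'id'
Factored: E -> id E', E' -> d ( | y


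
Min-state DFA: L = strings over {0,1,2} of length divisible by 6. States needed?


Track length mod 6: states 0..5, accept at 0
Minimal DFA: 6 states


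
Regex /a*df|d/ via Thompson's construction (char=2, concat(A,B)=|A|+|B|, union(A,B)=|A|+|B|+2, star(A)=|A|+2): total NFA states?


Syntax tree has 4 char leaf(s), 1 union(s), 1 star(s)
chars contribute 4×2 = 8; each union adds +2; each star adds +2
Total: 8 + 2 + 2 = 12 states


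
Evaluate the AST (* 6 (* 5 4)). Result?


Evaluate inner: (* 5 4) = 20
Evaluate root: (* 6 20) = 120
Result: 120


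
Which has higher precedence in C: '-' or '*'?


'*' is multiplicative (level 10); '-' is additive (level 9)
Higher level binds tighter
'*' has higher precedence than '-'


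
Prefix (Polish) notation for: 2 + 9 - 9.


left-to-right (same/higher precedence on left): tree is (- (+ 2 9) 9)
Prefix: - + 2 9 9


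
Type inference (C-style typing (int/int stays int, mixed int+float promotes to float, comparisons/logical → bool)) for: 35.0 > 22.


Operand types: float > int
Rule: comparison yields bool
Result type: bool


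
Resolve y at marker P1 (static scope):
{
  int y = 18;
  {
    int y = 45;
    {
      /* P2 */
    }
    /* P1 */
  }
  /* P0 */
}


y declared in the same block as P1
y = 45


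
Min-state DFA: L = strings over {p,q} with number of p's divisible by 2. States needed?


Track (count of p) mod 2: states 0..1, accept at 0
Minimal DFA: 2 states


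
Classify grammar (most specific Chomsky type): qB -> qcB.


LHS has context (more than one symbol) and |LHS| ≤ |RHS|
Classification: Type 1 (Context-Sensitive)


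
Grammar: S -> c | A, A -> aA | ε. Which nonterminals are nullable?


A nonterminal is nullable iff some alternative derives ε (directly, or every symbol in it is nullable)
Nullable: {A, S}


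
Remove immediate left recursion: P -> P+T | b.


Left-recursive alternatives: P+T; non-recursive: b
Introduce P': P -> bP', P' -> +TP' | ε


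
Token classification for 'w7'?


Pattern: letter/underscore followed by alphanumerics, not a keyword
Type: IDENTIFIER


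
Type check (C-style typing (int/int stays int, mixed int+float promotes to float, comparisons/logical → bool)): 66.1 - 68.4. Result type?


Operand types: float - float
Rule: mixed int/float promotes to float; int/int stays int
Result type: float
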